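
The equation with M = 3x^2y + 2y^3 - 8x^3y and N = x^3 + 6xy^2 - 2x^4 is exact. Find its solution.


Check exactness: ∂M/∂y = 3x^2 + 6y^2 - 8x^3 and ∂N/∂x = 3x^2 + 6y^2 - 8x^3; equal, so the equation is exact.
Integrate M with respect to x (treating y as constant): ∫M dx = x^3y + 2xy^3 - 2x^4y + h(y).
Differentiate w.r.t. y and set equal to N: all terms match, so h'(y) = 0 and h is a constant absorbed into C.
General solution: x^3y + 2xy^3 - 2x^4y = C.


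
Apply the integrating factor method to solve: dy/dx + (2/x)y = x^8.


P(x) = 2/x ⇒ μ = x^2.
(x^2 y)' = x^10 ⇒ x^2 y = x^11/(11) + C.
Solve for y: y = (1/11)x^9 + C/x^2.


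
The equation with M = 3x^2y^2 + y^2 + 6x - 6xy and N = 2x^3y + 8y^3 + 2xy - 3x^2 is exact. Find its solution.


Check exactness: ∂M/∂y = 6x^2y + 2y - 6x and ∂N/∂x = 6x^2y + 2y - 6x; equal, so the equation is exact.
Integrate M with respect to x (treating y as constant): ∫M dx = x^3y^2 + xy^2 + 3x^2 - 3x^2y + h(y).
Differentiate w.r.t. y and set equal to N: the x-dependent terms already match, leaving h'(y) = 8y^3. Integrate: h(y) = 2y^4.
So F(x,y) = x^3y^2 + 2y^4 + xy^2 + 3x^2 - 3x^2y.
General solution: x^3y^2 + 2y^4 + xy^2 + 3x^2 - 3x^2y = C.


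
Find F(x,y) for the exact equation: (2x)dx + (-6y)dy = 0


Check exactness: ∂M/∂y = 0 and ∂N/∂x = 0; equal, so the equation is exact.
Integrate M with respect to x (treating y as constant): ∫M dx = x^2 + h(y).
Differentiate w.r.t. y and set equal to N: the x-dependent terms already match, leaving h'(y) = -6y. Integrate: h(y) = -3y^2.
So F(x,y) = -3y^2 + x^2.
General solution: -3y^2 + x^2 = C.


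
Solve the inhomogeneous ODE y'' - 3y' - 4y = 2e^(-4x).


Characteristic roots of r² - 3r - 4 = 0 are -1, 4.
y_h = C₁e^(-x) + C₂e^(4x).
Forcing exponent -4 is not a characteristic root; try y_p = Ae^(-4x).
Substitute: A·(16 + (-3)·-4 + (-4)) = A·24 = 2, so A = 1/12.
General solution: y = C₁e^(-x) + C₂e^(4x) + (1/12)e^(-4x).


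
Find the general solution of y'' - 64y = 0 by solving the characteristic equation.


Characteristic equation: r² - 64 = 0.
Factor: (r + 8)(r - 8) = 0 ⇒ r = -8, 8 (distinct real).
General solution: y = C₁e^(-8x) + C₂e^(8x).


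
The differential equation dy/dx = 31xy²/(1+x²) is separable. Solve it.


Separate: dy/y² = 31x/(1+x²) dx.
Integrate LHS: ∫ dy/y² = -1/y.
Integrate RHS via u = 1+x²: (31/2)ln(1+x²) + C.
Result: -1/y = (31/2)ln(1+x²) + C.


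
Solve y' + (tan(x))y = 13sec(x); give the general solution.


P(x) = tan(x) ⇒ μ = e^(∫tan(x)dx) = sec(x).
(sec(x) y)' = 13sec²(x) ⇒ sec(x) y = 13tan(x) + C.
Multiply by cos(x): y = 13sin(x) + C·cos(x).


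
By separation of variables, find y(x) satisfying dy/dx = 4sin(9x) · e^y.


Separate: e^(-y) dy = 4sin(9x) dx.
Integrate: -e^(-y) = -(4/9)cos(9x) + C₀.
Rearrange: e^(-y) = (4/9)cos(9x) + C.


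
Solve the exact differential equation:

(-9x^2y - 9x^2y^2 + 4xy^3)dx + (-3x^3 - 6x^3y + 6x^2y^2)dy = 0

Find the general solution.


Check exactness: ∂M/∂y = -9x^2 - 18x^2y + 12xy^2 and ∂N/∂x = -9x^2 - 18x^2y + 12xy^2; equal, so the equation is exact.
Integrate M with respect to x (treating y as constant): ∫M dx = -3x^3y - 3x^3y^2 + 2x^2y^3 + h(y).
Differentiate w.r.t. y and set equal to N: all terms match, so h'(y) = 0 and h is a constant absorbed into C.
General solution: -3x^3y - 3x^3y^2 + 2x^2y^3 = C.


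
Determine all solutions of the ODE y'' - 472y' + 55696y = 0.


Characteristic equation: r² - 472r + 55696 = 0, i.e. (r - 236)² = 0.
Repeated root r = 236; include an x factor for the second linearly independent solution.
General solution: y = (C₁ + C₂x)e^(236x).


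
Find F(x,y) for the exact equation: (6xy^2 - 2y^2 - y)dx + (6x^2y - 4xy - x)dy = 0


Check exactness: ∂M/∂y = 12xy - 4y - 1 and ∂N/∂x = 12xy - 4y - 1; equal, so the equation is exact.
Integrate M with respect to x (treating y as constant): ∫M dx = 3x^2y^2 - 2xy^2 - xy + h(y).
Differentiate w.r.t. y and set equal to N: all terms match, so h'(y) = 0 and h is a constant absorbed into C.
General solution: 3x^2y^2 - 2xy^2 - xy = C.


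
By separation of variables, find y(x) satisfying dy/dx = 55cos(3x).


g(y) = 1, so integrate directly: y = ∫ 55cos(3x) dx = (55/3)sin(3x) + C.


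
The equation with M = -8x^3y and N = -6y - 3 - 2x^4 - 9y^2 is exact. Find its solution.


Check exactness: ∂M/∂y = -8x^3 and ∂N/∂x = -8x^3; equal, so the equation is exact.
Integrate M with respect to x (treating y as constant): ∫M dx = -2x^4y + h(y).
Differentiate w.r.t. y and set equal to N: the x-dependent terms already match, leaving h'(y) = -6y - 3 - 9y^2. Integrate: h(y) = -3y^2 - 3y - 3y^3.
So F(x,y) = -3y^2 - 3y - 2x^4y - 3y^3.
General solution: -3y^2 - 3y - 2x^4y - 3y^3 = C.


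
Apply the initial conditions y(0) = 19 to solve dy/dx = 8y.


General solution of y' = 8y is y = Ce^(8x).
Apply y(0) = 19: C = 19.
Particular solution: y = 19e^(8x).


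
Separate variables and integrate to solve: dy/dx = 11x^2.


Integrate both sides with respect to x: y = ∫ 11x^2 dx = (11/3)x^3 + C.


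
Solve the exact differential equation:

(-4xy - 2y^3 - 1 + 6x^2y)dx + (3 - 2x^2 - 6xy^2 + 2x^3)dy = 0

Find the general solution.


Check exactness: ∂M/∂y = -4x - 6y^2 + 6x^2 and ∂N/∂x = -4x - 6y^2 + 6x^2; equal, so the equation is exact.
Integrate M with respect to x (treating y as constant): ∫M dx = -2x^2y - 2xy^3 - x + 2x^3y + h(y).
Differentiate w.r.t. y and set equal to N: the x-dependent terms already match, leaving h'(y) = 3. Integrate: h(y) = 3y.
So F(x,y) = 3y - 2x^2y - 2xy^3 - x + 2x^3y.
General solution: 3y - 2x^2y - 2xy^3 - x + 2x^3y = C.


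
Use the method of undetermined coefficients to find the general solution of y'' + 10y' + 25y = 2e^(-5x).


Characteristic polynomial (r + 5)² = 0; repeated root r = -5.
y_h = (C₁ + C₂x)e^(-5x). Forcing matches the repeated root (resonance), so try y_p = Ax² e^(-5x).
Substitute and solve for A: 2A = 2, so A = 1.
General solution: y = (C₁ + C₂x + x²)e^(-5x).


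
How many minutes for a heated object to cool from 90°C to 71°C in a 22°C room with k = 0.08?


From T(t) = T_a + (T₀ - T_a)e^(-kt), set T(t) = 71:
(71 - 22) / (90 - 22) = e^(-0.08t), so t = -ln(0.721)/0.08 ≈ 4.1 minutes.


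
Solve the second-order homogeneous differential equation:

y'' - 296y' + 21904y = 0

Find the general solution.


Characteristic equation: r² - 296r + 21904 = 0, i.e. (r - 148)² = 0.
Repeated root r = 148; include an x factor for the second linearly independent solution.
General solution: y = (C₁ + C₂x)e^(148x).


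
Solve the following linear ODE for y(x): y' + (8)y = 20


P(x) = 8, Q(x) = 20; integrating factor μ = e^(8x).
(μ y)' = 20e^(8x) ⇒ μ y = (5/2)e^(8x) + C.
Divide by μ: y = 5/2 + Ce^(-8x).


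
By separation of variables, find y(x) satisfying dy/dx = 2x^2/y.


Separate variables: y dy = 2x^2 dx.
Integrate both sides: y²/2 = (2/3)x^3 + C₀.
Multiply by 2: y² = (4/3)x^3 + C.


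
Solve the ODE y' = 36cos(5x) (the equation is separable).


g(y) = 1, so integrate directly: y = ∫ 36cos(5x) dx = (36/5)sin(5x) + C.


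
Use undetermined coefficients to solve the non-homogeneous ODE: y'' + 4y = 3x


Homogeneous: r² + 4 = 0 ⇒ r = ±2i, y_h = C₁cos(2x) + C₂sin(2x).
Polynomial forcing; try y_p = Ax + B. Then y_p'' + 4 y_p = 4(Ax + B) = 3x, so B = 0 and A = 3/4.
General solution: y = C₁cos(2x) + C₂sin(2x) + (3/4)x.


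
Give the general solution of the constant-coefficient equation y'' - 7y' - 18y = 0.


Characteristic equation: r² - 7r - 18 = 0.
Factor: (r + 2)(r - 9) = 0 ⇒ r = -2, 9 (distinct real).
General solution: y = C₁e^(-2x) + C₂e^(9x).


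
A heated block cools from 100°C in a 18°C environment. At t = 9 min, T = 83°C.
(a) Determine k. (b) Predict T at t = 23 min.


Newton's law: T(t) = T_a + (T₀ - T_a)e^(-kt).
(a) Use T(9) = 83: (83 - 18)/(100 - 18) = e^(-k·9), so k = -ln(0.793)/9 ≈ 0.0258.
(b) Apply k to t = 23: T(23) = 18 + (82)e^(-0.594) ≈ 63.3°C.


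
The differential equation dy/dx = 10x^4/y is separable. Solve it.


Separate variables: y dy = 10x^4 dx.
Integrate both sides: y²/2 = 2x^5 + C₀.
Multiply by 2: y² = 4x^5 + C.


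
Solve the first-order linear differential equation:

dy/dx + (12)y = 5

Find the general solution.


P(x) = 12, Q(x) = 5; integrating factor μ = e^(12x).
(μ y)' = 5e^(12x) ⇒ μ y = (5/12)e^(12x) + C.
Divide by μ: y = 5/12 + Ce^(-12x).


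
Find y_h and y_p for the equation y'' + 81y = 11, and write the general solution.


Homogeneous part: r² + 81 = 0 ⇒ r = ±9i, so y_h = C₁cos(9x) + C₂sin(9x).
Try constant y_p = A; plug in: 81A = 11 ⇒ A = 11/81.
General solution: y = C₁cos(9x) + C₂sin(9x) + 11/81.


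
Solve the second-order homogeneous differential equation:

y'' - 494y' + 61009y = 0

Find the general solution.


Characteristic equation: r² - 494r + 61009 = 0, i.e. (r - 247)² = 0.
Repeated root r = 247; include an x factor for the second linearly independent solution.
General solution: y = (C₁ + C₂x)e^(247x).


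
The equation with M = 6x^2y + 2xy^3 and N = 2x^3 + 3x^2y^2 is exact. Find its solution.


Check exactness: ∂M/∂y = 6x^2 + 6xy^2 and ∂N/∂x = 6x^2 + 6xy^2; equal, so the equation is exact.
Integrate M with respect to x (treating y as constant): ∫M dx = 2x^3y + x^2y^3 + h(y).
Differentiate w.r.t. y and set equal to N: all terms match, so h'(y) = 0 and h is a constant absorbed into C.
General solution: 2x^3y + x^2y^3 = C.


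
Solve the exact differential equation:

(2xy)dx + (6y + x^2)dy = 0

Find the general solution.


Check exactness: ∂M/∂y = 2x and ∂N/∂x = 2x; equal, so the equation is exact.
Integrate M with respect to x (treating y as constant): ∫M dx = x^2y + h(y).
Differentiate w.r.t. y and set equal to N: the x-dependent terms already match, leaving h'(y) = 6y. Integrate: h(y) = 3y^2.
So F(x,y) = 3y^2 + x^2y.
General solution: 3y^2 + x^2y = C.


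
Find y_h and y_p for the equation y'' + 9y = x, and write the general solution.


Homogeneous: r² + 9 = 0 ⇒ r = ±3i, y_h = C₁cos(3x) + C₂sin(3x).
Polynomial forcing; try y_p = Ax + B. Then y_p'' + 9 y_p = 9(Ax + B) = x, so B = 0 and A = 1/9.
General solution: y = C₁cos(3x) + C₂sin(3x) + (1/9)x.


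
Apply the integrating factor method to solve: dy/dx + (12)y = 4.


P(x) = 12, Q(x) = 4; integrating factor μ = e^(12x).
(μ y)' = 4e^(12x) ⇒ μ y = (1/3)e^(12x) + C.
Divide by μ: y = 1/3 + Ce^(-12x).


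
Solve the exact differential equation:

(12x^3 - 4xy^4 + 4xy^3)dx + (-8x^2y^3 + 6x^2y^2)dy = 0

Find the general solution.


Check exactness: ∂M/∂y = -16xy^3 + 12xy^2 and ∂N/∂x = -16xy^3 + 12xy^2; equal, so the equation is exact.
Integrate M with respect to x (treating y as constant): ∫M dx = 3x^4 - 2x^2y^4 + 2x^2y^3 + h(y).
Differentiate w.r.t. y and set equal to N: all terms match, so h'(y) = 0 and h is a constant absorbed into C.
General solution: 3x^4 - 2x^2y^4 + 2x^2y^3 = C.


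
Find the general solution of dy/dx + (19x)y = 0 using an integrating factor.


P(x) = 19x ⇒ μ = e^((19/2)x²).
Q(x) = 0 so μ y is constant: y = Ce^(-(19/2)x²).


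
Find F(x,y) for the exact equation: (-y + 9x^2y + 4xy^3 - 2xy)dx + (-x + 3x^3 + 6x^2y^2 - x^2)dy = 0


Check exactness: ∂M/∂y = -1 + 9x^2 + 12xy^2 - 2x and ∂N/∂x = -1 + 9x^2 + 12xy^2 - 2x; equal, so the equation is exact.
Integrate M with respect to x (treating y as constant): ∫M dx = -xy + 3x^3y + 2x^2y^3 - x^2y + h(y).
Differentiate w.r.t. y and set equal to N: all terms match, so h'(y) = 0 and h is a constant absorbed into C.
General solution: -xy + 3x^3y + 2x^2y^3 - x^2y = C.


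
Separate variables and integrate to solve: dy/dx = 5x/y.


Separate variables: y dy = 5x dx.
Integrate both sides: y²/2 = (5/2)x^2 + C₀.
Multiply by 2: y² = 5x^2 + C.


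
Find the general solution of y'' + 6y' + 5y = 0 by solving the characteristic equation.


Characteristic equation: r² + 6r + 5 = 0.
Factor: (r + 1)(r + 5) = 0 ⇒ r = -1, -5 (distinct real).
General solution: y = C₁e^(-x) + C₂e^(-5x).


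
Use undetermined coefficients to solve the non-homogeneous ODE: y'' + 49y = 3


Homogeneous part: r² + 49 = 0 ⇒ r = ±7i, so y_h = C₁cos(7x) + C₂sin(7x).
Try constant y_p = A; plug in: 49A = 3 ⇒ A = 3/49.
General solution: y = C₁cos(7x) + C₂sin(7x) + 3/49.


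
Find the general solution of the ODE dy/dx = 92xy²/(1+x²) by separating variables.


Separate: dy/y² = 92x/(1+x²) dx.
Integrate LHS: ∫ dy/y² = -1/y.
Integrate RHS via u = 1+x²: 46ln(1+x²) + C.
Result: -1/y = 46ln(1+x²) + C.


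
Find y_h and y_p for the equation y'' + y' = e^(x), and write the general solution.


Characteristic roots of r² + r = 0 are 0, -1.
y_h = C₁ + C₂e^(-x).
Forcing exponent 1 is not a characteristic root; try y_p = Ae^(x).
Substitute: A·(1 + (1)·1 + (0)) = A·2 = 1, so A = 1/2.
General solution: y = C₁ + C₂e^(-x) + (1/2)e^(x).


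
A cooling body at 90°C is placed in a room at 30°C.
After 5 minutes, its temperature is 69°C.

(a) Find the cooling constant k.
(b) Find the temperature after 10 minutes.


Newton's law: T(t) = T_a + (T₀ - T_a)e^(-kt).
(a) Use T(5) = 69: (69 - 30)/(90 - 30) = e^(-k·5), so k = -ln(0.650)/5 ≈ 0.0862.
(b) Apply k to t = 10: T(10) = 30 + (60)e^(-0.862) ≈ 55.4°C.


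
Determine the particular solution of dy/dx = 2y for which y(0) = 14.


General solution of y' = 2y is y = Ce^(2x).
Apply y(0) = 14: C = 14.
Particular solution: y = 14e^(2x).


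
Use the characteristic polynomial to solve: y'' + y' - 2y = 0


Characteristic equation: r² + r - 2 = 0.
Factor: (r + 2)(r - 1) = 0 ⇒ r = -2, 1 (distinct real).
General solution: y = C₁e^(-2x) + C₂e^(x).


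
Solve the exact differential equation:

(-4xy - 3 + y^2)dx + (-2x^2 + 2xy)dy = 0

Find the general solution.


Check exactness: ∂M/∂y = -4x + 2y and ∂N/∂x = -4x + 2y; equal, so the equation is exact.
Integrate M with respect to x (treating y as constant): ∫M dx = -2x^2y - 3x + xy^2 + h(y).
Differentiate w.r.t. y and set equal to N: all terms match, so h'(y) = 0 and h is a constant absorbed into C.
General solution: -2x^2y - 3x + xy^2 = C.


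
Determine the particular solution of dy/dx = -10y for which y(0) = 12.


General solution of y' = -10y is y = Ce^(-10x).
Apply y(0) = 12: C = 12.
Particular solution: y = 12e^(-10x).


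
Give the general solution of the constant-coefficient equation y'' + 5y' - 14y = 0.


Characteristic equation: r² + 5r - 14 = 0.
Factor: (r - 2)(r + 7) = 0 ⇒ r = 2, -7 (distinct real).
General solution: y = C₁e^(2x) + C₂e^(-7x).


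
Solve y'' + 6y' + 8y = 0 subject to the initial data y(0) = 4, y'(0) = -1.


Characteristic roots of r² + 6r + 8 = 0 are -2, -4.
General solution y = c₁ e^(-2x) + c₂ e^(-4x).
Apply y(0) = 4: c₁ + c₂ = 4. Apply y'(0) = -1: -2 c₁ - 4 c₂ = -1.
Solve: c₁ = 15/2, c₂ = -7/2.
Particular solution: y = (15/2)e^(-2x) - (7/2)e^(-4x).


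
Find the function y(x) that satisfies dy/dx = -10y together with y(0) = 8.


General solution of y' = -10y is y = Ce^(-10x).
Apply y(0) = 8: C = 8.
Particular solution: y = 8e^(-10x).


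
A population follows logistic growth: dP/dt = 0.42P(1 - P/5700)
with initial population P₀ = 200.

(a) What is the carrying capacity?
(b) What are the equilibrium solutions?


Logistic ODE dP/dt = 0.42P(1 - P/5700) has equilibria where dP/dt = 0, i.e. P = 0 or P = 5700.
The coefficient (1 - P/K) = 0 when P = K, identifying K = 5700 as the carrying capacity.
(a) K = 5700; (b) equilibria P = 0 and P = 5700.


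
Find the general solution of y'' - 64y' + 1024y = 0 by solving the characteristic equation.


Characteristic equation: r² - 64r + 1024 = 0, i.e. (r - 32)² = 0.
Repeated root r = 32; include an x factor for the second linearly independent solution.
General solution: y = (C₁ + C₂x)e^(32x).


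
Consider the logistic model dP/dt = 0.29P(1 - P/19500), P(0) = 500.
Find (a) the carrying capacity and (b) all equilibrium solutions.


Logistic ODE dP/dt = 0.29P(1 - P/19500) has equilibria where dP/dt = 0, i.e. P = 0 or P = 19500.
The coefficient (1 - P/K) = 0 when P = K, identifying K = 19500 as the carrying capacity.
(a) K = 19500; (b) equilibria P = 0 and P = 19500.


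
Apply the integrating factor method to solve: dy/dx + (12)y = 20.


P(x) = 12, Q(x) = 20; integrating factor μ = e^(12x).
(μ y)' = 20e^(12x) ⇒ μ y = (5/3)e^(12x) + C.
Divide by μ: y = 5/3 + Ce^(-12x).


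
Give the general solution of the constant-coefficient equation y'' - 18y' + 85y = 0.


Characteristic equation: r² - 18r + 85 = 0.
Discriminant is negative; roots r = 9 ± 2i (complex conjugate pair).
General solution uses e^(α x)(C₁ cos(β x) + C₂ sin(β x)): y = e^(9x)(C₁cos(2x) + C₂sin(2x)).


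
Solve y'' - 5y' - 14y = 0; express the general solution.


Characteristic equation: r² - 5r - 14 = 0.
Factor: (r - 7)(r + 2) = 0 ⇒ r = 7, -2 (distinct real).
General solution: y = C₁e^(7x) + C₂e^(-2x).


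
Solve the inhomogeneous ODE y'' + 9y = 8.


Homogeneous part: r² + 9 = 0 ⇒ r = ±3i, so y_h = C₁cos(3x) + C₂sin(3x).
Try constant y_p = A; plug in: 9A = 8 ⇒ A = 8/9.
General solution: y = C₁cos(3x) + C₂sin(3x) + 8/9.


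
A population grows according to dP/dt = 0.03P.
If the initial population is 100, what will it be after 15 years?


The ODE dP/dt = 0.03P has solution P(t) = P(0)e^(0.03t).
Substitute P(0) = 100 and t = 15: P(15) = 100 e^(0.45) ≈ 157.


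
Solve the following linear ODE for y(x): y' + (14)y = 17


P(x) = 14, Q(x) = 17; integrating factor μ = e^(14x).
(μ y)' = 17e^(14x) ⇒ μ y = (17/14)e^(14x) + C.
Divide by μ: y = 17/14 + Ce^(-14x).


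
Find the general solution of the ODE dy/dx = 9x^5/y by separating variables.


Separate variables: y dy = 9x^5 dx.
Integrate both sides: y²/2 = (3/2)x^6 + C₀.
Multiply by 2: y² = 3x^6 + C.


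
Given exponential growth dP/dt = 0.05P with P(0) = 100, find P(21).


The ODE dP/dt = 0.05P has solution P(t) = P(0)e^(0.05t).
Substitute P(0) = 100 and t = 21: P(21) = 100 e^(1.05) ≈ 286.


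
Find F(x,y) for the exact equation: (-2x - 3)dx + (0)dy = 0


Check exactness: ∂M/∂y = 0 and ∂N/∂x = 0; equal, so the equation is exact.
Integrate M with respect to x (treating y as constant): ∫M dx = -x^2 - 3x + h(y).
Differentiate w.r.t. y and set equal to N: all terms match, so h'(y) = 0 and h is a constant absorbed into C.
General solution: -x^2 - 3x = C.


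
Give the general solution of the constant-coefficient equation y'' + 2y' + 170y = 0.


Characteristic equation: r² + 2r + 170 = 0.
Discriminant is negative; roots r = -1 ± 13i (complex conjugate pair).
General solution uses e^(α x)(C₁ cos(β x) + C₂ sin(β x)): y = e^(-x)(C₁cos(13x) + C₂sin(13x)).


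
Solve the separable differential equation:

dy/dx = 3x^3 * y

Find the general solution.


Separate variables: dy/y = 3x^3 dx.
Integrate: ln|y| = (3/4)x^4 + C₀.
Exponentiate: y = Ce^((3/4)x^4).


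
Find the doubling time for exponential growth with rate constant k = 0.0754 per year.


Exponential growth: P(t) = P₀ e^(0.0754t). Set P(t)/P₀ = 2: e^(0.0754t) = 2.
Solve: t = ln(2)/0.0754 ≈ 9.19 years.


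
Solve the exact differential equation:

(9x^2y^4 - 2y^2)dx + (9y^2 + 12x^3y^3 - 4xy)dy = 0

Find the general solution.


Check exactness: ∂M/∂y = 36x^2y^3 - 4y and ∂N/∂x = 36x^2y^3 - 4y; equal, so the equation is exact.
Integrate M with respect to x (treating y as constant): ∫M dx = 3x^3y^4 - 2xy^2 + h(y).
Differentiate w.r.t. y and set equal to N: the x-dependent terms already match, leaving h'(y) = 9y^2. Integrate: h(y) = 3y^3.
So F(x,y) = 3y^3 + 3x^3y^4 - 2xy^2.
General solution: 3y^3 + 3x^3y^4 - 2xy^2 = C.


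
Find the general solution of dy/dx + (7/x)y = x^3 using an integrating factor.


P(x) = 7/x ⇒ μ = x^7.
(x^7 y)' = x^7·x^3 = x^10.
Integrate: x^7 y = x^11/(11) + C.
Solve for y: y = (1/11)x^4 + C/x^7.


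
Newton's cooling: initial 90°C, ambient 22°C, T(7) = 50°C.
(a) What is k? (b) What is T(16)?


Newton's law: T(t) = T_a + (T₀ - T_a)e^(-kt).
(a) Use T(7) = 50: (50 - 22)/(90 - 22) = e^(-k·7), so k = -ln(0.412)/7 ≈ 0.1268.
(b) Apply k to t = 16: T(16) = 22 + (68)e^(-2.028) ≈ 30.9°C.


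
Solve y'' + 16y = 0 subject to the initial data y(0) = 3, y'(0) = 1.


Characteristic roots of r² + 16 = 0 are ±4i, so y = C₁cos(4x) + C₂sin(4x).
Apply y(0) = 3: C₁ = 3. Differentiate and apply y'(0) = 1: 4·C₂ = 1, so C₂ = 1/4.
Particular solution: y = 3cos(4x) + (1/4)sin(4x).


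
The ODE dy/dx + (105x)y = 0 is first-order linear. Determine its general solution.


P(x) = 105x ⇒ μ = e^((105/2)x²).
Q(x) = 0 so μ y is constant: y = Ce^(-(105/2)x²).


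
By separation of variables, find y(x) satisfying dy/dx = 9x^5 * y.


Separate variables: dy/y = 9x^5 dx.
Integrate: ln|y| = (3/2)x^6 + C₀.
Exponentiate: y = Ce^((3/2)x^6).


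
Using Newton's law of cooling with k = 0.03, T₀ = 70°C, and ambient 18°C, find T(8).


Newton's law: dT/dt = -k(T - T_a) has solution T(t) = T_a + (T₀ - T_a)e^(-kt).
Plug in T_a = 18, T₀ = 70, k = 0.03, t = 8: T(8) = 18 + (52)e^(-0.24) ≈ 58.9°C.


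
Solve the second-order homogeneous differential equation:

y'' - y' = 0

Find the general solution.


Characteristic equation: r² - r = 0.
Factor: (r - 0)(r - 1) = 0 ⇒ r = 0, 1 (distinct real).
General solution: y = C₁ + C₂e^(x).


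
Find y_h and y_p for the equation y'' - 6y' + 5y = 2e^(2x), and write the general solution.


Characteristic roots of r² - 6r + 5 = 0 are 5, 1.
y_h = C₁e^(5x) + C₂e^(x).
Forcing exponent 2 is not a characteristic root; try y_p = Ae^(2x).
Substitute: A·(4 + (-6)·2 + (5)) = A·-3 = 2, so A = -2/3.
General solution: y = C₁e^(5x) + C₂e^(x) - (2/3)e^(2x).


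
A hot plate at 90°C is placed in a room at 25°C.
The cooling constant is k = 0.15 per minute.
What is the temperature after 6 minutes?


Newton's law: dT/dt = -k(T - T_a) has solution T(t) = T_a + (T₀ - T_a)e^(-kt).
Plug in T_a = 25, T₀ = 90, k = 0.15, t = 6: T(6) = 25 + (65)e^(-0.90) ≈ 51.4°C.


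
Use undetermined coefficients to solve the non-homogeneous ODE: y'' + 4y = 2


Homogeneous part: r² + 4 = 0 ⇒ r = ±2i, so y_h = C₁cos(2x) + C₂sin(2x).
Try constant y_p = A; plug in: 4A = 2 ⇒ A = 1/2.
General solution: y = C₁cos(2x) + C₂sin(2x) + 1/2.


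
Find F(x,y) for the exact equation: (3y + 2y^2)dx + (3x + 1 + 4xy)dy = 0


Check exactness: ∂M/∂y = 3 + 4y and ∂N/∂x = 3 + 4y; equal, so the equation is exact.
Integrate M with respect to x (treating y as constant): ∫M dx = 3xy + 2xy^2 + h(y).
Differentiate w.r.t. y and set equal to N: the x-dependent terms already match, leaving h'(y) = 1. Integrate: h(y) = y.
So F(x,y) = 3xy + y + 2xy^2.
General solution: 3xy + y + 2xy^2 = C.


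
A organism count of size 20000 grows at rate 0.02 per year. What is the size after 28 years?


The ODE dP/dt = 0.02P has solution P(t) = P(0)e^(0.02t).
Substitute P(0) = 20000 and t = 28: P(28) = 20000 e^(0.56) ≈ 35013.


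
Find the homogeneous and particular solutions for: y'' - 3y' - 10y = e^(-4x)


Characteristic roots of r² - 3r - 10 = 0 are 5, -2.
y_h = C₁e^(5x) + C₂e^(-2x).
Forcing exponent -4 is not a characteristic root; try y_p = Ae^(-4x).
Substitute: A·(16 + (-3)·-4 + (-10)) = A·18 = 1, so A = 1/18.
General solution: y = C₁e^(5x) + C₂e^(-2x) + (1/18)e^(-4x).


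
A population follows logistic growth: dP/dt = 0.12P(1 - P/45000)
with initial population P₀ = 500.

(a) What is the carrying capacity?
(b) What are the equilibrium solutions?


Logistic ODE dP/dt = 0.12P(1 - P/45000) has equilibria where dP/dt = 0, i.e. P = 0 or P = 45000.
The coefficient (1 - P/K) = 0 when P = K, identifying K = 45000 as the carrying capacity.
(a) K = 45000; (b) equilibria P = 0 and P = 45000.


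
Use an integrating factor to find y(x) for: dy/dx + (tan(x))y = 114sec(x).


P(x) = tan(x) ⇒ μ = e^(∫tan(x)dx) = sec(x).
(sec(x) y)' = 114sec²(x) ⇒ sec(x) y = 114tan(x) + C.
Multiply by cos(x): y = 114sin(x) + C·cos(x).


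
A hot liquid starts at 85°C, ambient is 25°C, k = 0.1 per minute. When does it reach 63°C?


From T(t) = T_a + (T₀ - T_a)e^(-kt), set T(t) = 63:
(63 - 25) / (85 - 25) = e^(-0.1t), so t = -ln(0.633)/0.1 ≈ 4.6 minutes.


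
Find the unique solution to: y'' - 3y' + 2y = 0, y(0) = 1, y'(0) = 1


Characteristic roots of r² - 3r + 2 = 0 are 1, 2.
General solution y = c₁ e^(x) + c₂ e^(2x).
Apply y(0) = 1: c₁ + c₂ = 1. Apply y'(0) = 1: 1 c₁ + 2 c₂ = 1.
Solve: c₁ = 1, c₂ = 0.
Particular solution: y = e^(x) + 0e^(2x).


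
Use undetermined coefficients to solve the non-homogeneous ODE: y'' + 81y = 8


Homogeneous part: r² + 81 = 0 ⇒ r = ±9i, so y_h = C₁cos(9x) + C₂sin(9x).
Try constant y_p = A; plug in: 81A = 8 ⇒ A = 8/81.
General solution: y = C₁cos(9x) + C₂sin(9x) + 8/81.


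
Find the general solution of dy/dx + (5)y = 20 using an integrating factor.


P(x) = 5, Q(x) = 20; integrating factor μ = e^(5x).
(μ y)' = 20e^(5x) ⇒ μ y = 4e^(5x) + C.
Divide by μ: y = 4 + Ce^(-5x).


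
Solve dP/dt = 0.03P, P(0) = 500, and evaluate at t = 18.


The ODE dP/dt = 0.03P has solution P(t) = P(0)e^(0.03t).
Substitute P(0) = 500 and t = 18: P(18) = 500 e^(0.54) ≈ 858.


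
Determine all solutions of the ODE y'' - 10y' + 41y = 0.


Characteristic equation: r² - 10r + 41 = 0.
Discriminant is negative; roots r = 5 ± 4i (complex conjugate pair).
General solution uses e^(α x)(C₁ cos(β x) + C₂ sin(β x)): y = e^(5x)(C₁cos(4x) + C₂sin(4x)).


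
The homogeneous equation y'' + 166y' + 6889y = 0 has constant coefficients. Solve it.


Characteristic equation: r² + 166r + 6889 = 0, i.e. (r + 83)² = 0.
Repeated root r = -83; include an x factor for the second linearly independent solution.
General solution: y = (C₁ + C₂x)e^(-83x).


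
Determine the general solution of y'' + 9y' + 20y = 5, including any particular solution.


Characteristic roots of r² + 9r + 20 = 0 are -4, -5.
y_h = C₁e^(-4x) + C₂e^(-5x).
Constant forcing; try y_p = A. Then 20A = 5 ⇒ A = 1/4.
General solution: y = C₁e^(-4x) + C₂e^(-5x) + 1/4.


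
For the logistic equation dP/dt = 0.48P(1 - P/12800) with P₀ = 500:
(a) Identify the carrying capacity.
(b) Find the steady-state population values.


Logistic ODE dP/dt = 0.48P(1 - P/12800) has equilibria where dP/dt = 0, i.e. P = 0 or P = 12800.
The coefficient (1 - P/K) = 0 when P = K, identifying K = 12800 as the carrying capacity.
(a) K = 12800; (b) equilibria P = 0 and P = 12800.


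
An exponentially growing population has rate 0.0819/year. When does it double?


Exponential growth: P(t) = P₀ e^(0.0819t). Set P(t)/P₀ = 2: e^(0.0819t) = 2.
Solve: t = ln(2)/0.0819 ≈ 8.46 years.


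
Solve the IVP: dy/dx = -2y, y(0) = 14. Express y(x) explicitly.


General solution of y' = -2y is y = Ce^(-2x).
Apply y(0) = 14: C = 14.
Particular solution: y = 14e^(-2x).


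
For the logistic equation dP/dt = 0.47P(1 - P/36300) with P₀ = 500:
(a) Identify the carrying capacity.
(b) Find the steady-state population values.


Logistic ODE dP/dt = 0.47P(1 - P/36300) has equilibria where dP/dt = 0, i.e. P = 0 or P = 36300.
The coefficient (1 - P/K) = 0 when P = K, identifying K = 36300 as the carrying capacity.
(a) K = 36300; (b) equilibria P = 0 and P = 36300.


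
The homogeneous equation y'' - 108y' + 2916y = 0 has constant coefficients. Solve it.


Characteristic equation: r² - 108r + 2916 = 0, i.e. (r - 54)² = 0.
Repeated root r = 54; include an x factor for the second linearly independent solution.
General solution: y = (C₁ + C₂x)e^(54x).


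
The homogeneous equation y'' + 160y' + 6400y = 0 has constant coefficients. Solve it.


Characteristic equation: r² + 160r + 6400 = 0, i.e. (r + 80)² = 0.
Repeated root r = -80; include an x factor for the second linearly independent solution.
General solution: y = (C₁ + C₂x)e^(-80x).


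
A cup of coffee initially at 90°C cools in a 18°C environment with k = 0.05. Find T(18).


Newton's law: dT/dt = -k(T - T_a) has solution T(t) = T_a + (T₀ - T_a)e^(-kt).
Plug in T_a = 18, T₀ = 90, k = 0.05, t = 18: T(18) = 18 + (72)e^(-0.90) ≈ 47.3°C.


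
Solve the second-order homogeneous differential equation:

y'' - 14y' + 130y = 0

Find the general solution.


Characteristic equation: r² - 14r + 130 = 0.
Discriminant is negative; roots r = 7 ± 9i (complex conjugate pair).
General solution uses e^(α x)(C₁ cos(β x) + C₂ sin(β x)): y = e^(7x)(C₁cos(9x) + C₂sin(9x)).


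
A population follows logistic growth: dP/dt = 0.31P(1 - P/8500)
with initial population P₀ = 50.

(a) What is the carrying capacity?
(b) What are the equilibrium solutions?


Logistic ODE dP/dt = 0.31P(1 - P/8500) has equilibria where dP/dt = 0, i.e. P = 0 or P = 8500.
The coefficient (1 - P/K) = 0 when P = K, identifying K = 8500 as the carrying capacity.
(a) K = 8500; (b) equilibria P = 0 and P = 8500.


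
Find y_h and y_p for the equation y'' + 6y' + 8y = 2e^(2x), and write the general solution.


Characteristic roots of r² + 6r + 8 = 0 are -4, -2.
y_h = C₁e^(-4x) + C₂e^(-2x).
Forcing exponent 2 is not a characteristic root; try y_p = Ae^(2x).
Substitute: A·(4 + (6)·2 + (8)) = A·24 = 2, so A = 1/12.
General solution: y = C₁e^(-4x) + C₂e^(-2x) + (1/12)e^(2x).


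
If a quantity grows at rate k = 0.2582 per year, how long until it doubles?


Exponential growth: P(t) = P₀ e^(0.2582t). Set P(t)/P₀ = 2: e^(0.2582t) = 2.
Solve: t = ln(2)/0.2582 ≈ 2.68 years.


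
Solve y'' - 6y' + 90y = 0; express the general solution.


Characteristic equation: r² - 6r + 90 = 0.
Discriminant is negative; roots r = 3 ± 9i (complex conjugate pair).
General solution uses e^(α x)(C₁ cos(β x) + C₂ sin(β x)): y = e^(3x)(C₁cos(9x) + C₂sin(9x)).


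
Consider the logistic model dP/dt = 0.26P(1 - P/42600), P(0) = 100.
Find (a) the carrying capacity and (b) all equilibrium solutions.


Logistic ODE dP/dt = 0.26P(1 - P/42600) has equilibria where dP/dt = 0, i.e. P = 0 or P = 42600.
The coefficient (1 - P/K) = 0 when P = K, identifying K = 42600 as the carrying capacity.
(a) K = 42600; (b) equilibria P = 0 and P = 42600.


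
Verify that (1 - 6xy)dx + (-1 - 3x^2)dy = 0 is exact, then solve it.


Check exactness: ∂M/∂y = -6x and ∂N/∂x = -6x; equal, so the equation is exact.
Integrate M with respect to x (treating y as constant): ∫M dx = x - 3x^2y + h(y).
Differentiate w.r.t. y and set equal to N: the x-dependent terms already match, leaving h'(y) = -1. Integrate: h(y) = -y.
So F(x,y) = -y + x - 3x^2y.
General solution: -y + x - 3x^2y = C.


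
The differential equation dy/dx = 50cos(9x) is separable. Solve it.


g(y) = 1, so integrate directly: y = ∫ 50cos(9x) dx = (50/9)sin(9x) + C.


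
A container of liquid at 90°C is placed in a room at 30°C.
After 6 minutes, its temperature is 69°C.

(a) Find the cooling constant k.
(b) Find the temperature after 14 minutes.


Newton's law: T(t) = T_a + (T₀ - T_a)e^(-kt).
(a) Use T(6) = 69: (69 - 30)/(90 - 30) = e^(-k·6), so k = -ln(0.650)/6 ≈ 0.0718.
(b) Apply k to t = 14: T(14) = 30 + (60)e^(-1.005) ≈ 52.0°C.


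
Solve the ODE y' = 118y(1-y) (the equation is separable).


Separate: dy/[y(1-y)] = 118 dx.
Partial fractions: 1/[y(1-y)] = 1/y + 1/(1-y).
Integrate: ln|y/(1-y)| = 118x + C₀.
Solve for y: y = 1/(1 + Ce^(-118x)).


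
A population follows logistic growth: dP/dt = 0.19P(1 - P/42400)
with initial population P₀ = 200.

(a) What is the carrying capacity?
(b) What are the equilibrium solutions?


Logistic ODE dP/dt = 0.19P(1 - P/42400) has equilibria where dP/dt = 0, i.e. P = 0 or P = 42400.
The coefficient (1 - P/K) = 0 when P = K, identifying K = 42400 as the carrying capacity.
(a) K = 42400; (b) equilibria P = 0 and P = 42400.


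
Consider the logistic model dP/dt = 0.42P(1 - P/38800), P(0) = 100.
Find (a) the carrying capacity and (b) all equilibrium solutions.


Logistic ODE dP/dt = 0.42P(1 - P/38800) has equilibria where dP/dt = 0, i.e. P = 0 or P = 38800.
The coefficient (1 - P/K) = 0 when P = K, identifying K = 38800 as the carrying capacity.
(a) K = 38800; (b) equilibria P = 0 and P = 38800.


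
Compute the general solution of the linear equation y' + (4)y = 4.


P(x) = 4, Q(x) = 4; integrating factor μ = e^(4x).
(μ y)' = 4e^(4x) ⇒ μ y = e^(4x) + C.
Divide by μ: y = 1 + Ce^(-4x).


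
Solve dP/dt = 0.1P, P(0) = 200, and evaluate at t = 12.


The ODE dP/dt = 0.1P has solution P(t) = P(0)e^(0.1t).
Substitute P(0) = 200 and t = 12: P(12) = 200 e^(1.20) ≈ 664.


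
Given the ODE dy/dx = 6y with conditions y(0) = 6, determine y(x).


General solution of y' = 6y is y = Ce^(6x).
Apply y(0) = 6: C = 6.
Particular solution: y = 6e^(6x).


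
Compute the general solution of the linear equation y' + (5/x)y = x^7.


P(x) = 5/x ⇒ μ = x^5.
(x^5 y)' = x^5·x^7 = x^12.
Integrate: x^5 y = x^13/(13) + C.
Solve for y: y = (1/13)x^8 + C/x^5.


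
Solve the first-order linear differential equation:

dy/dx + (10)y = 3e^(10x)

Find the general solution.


P(x) = 10 ⇒ μ = e^(10x).
(μ y)' = 3e^(20x) ⇒ μ y = (3/20)e^(20x) + C.
Divide by μ: y = (3/20)e^(10x) + Ce^(-10x).


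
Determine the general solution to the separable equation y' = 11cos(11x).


g(y) = 1, so integrate directly: y = ∫ 11cos(11x) dx = sin(11x) + C.


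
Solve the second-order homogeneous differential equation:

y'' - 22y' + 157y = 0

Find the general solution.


Characteristic equation: r² - 22r + 157 = 0.
Discriminant is negative; roots r = 11 ± 6i (complex conjugate pair).
General solution uses e^(α x)(C₁ cos(β x) + C₂ sin(β x)): y = e^(11x)(C₁cos(6x) + C₂sin(6x)).


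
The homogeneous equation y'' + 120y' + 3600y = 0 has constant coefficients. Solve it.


Characteristic equation: r² + 120r + 3600 = 0, i.e. (r + 60)² = 0.
Repeated root r = -60; include an x factor for the second linearly independent solution.
General solution: y = (C₁ + C₂x)e^(-60x).


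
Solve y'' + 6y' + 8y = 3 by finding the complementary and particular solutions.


Characteristic roots of r² + 6r + 8 = 0 are -4, -2.
y_h = C₁e^(-4x) + C₂e^(-2x).
Constant forcing; try y_p = A. Then 8A = 3 ⇒ A = 3/8.
General solution: y = C₁e^(-4x) + C₂e^(-2x) + 3/8.


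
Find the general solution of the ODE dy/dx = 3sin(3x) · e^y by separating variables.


Separate: e^(-y) dy = 3sin(3x) dx.
Integrate: -e^(-y) = -cos(3x) + C₀.
Rearrange: e^(-y) = cos(3x) + C.


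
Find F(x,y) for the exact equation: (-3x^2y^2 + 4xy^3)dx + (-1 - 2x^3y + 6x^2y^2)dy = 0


Check exactness: ∂M/∂y = -6x^2y + 12xy^2 and ∂N/∂x = -6x^2y + 12xy^2; equal, so the equation is exact.
Integrate M with respect to x (treating y as constant): ∫M dx = -x^3y^2 + 2x^2y^3 + h(y).
Differentiate w.r.t. y and set equal to N: the x-dependent terms already match, leaving h'(y) = -1. Integrate: h(y) = -y.
So F(x,y) = -y - x^3y^2 + 2x^2y^3.
General solution: -y - x^3y^2 + 2x^2y^3 = C.


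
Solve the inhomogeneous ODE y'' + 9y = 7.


Homogeneous part: r² + 9 = 0 ⇒ r = ±3i, so y_h = C₁cos(3x) + C₂sin(3x).
Try constant y_p = A; plug in: 9A = 7 ⇒ A = 7/9.
General solution: y = C₁cos(3x) + C₂sin(3x) + 7/9.


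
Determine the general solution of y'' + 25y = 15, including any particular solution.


Homogeneous part: r² + 25 = 0 ⇒ r = ±5i, so y_h = C₁cos(5x) + C₂sin(5x).
Try constant y_p = A; plug in: 25A = 15 ⇒ A = 3/5.
General solution: y = C₁cos(5x) + C₂sin(5x) + 3/5.


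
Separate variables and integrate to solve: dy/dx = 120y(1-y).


Separate: dy/[y(1-y)] = 120 dx.
Partial fractions: 1/[y(1-y)] = 1/y + 1/(1-y).
Integrate: ln|y/(1-y)| = 120x + C₀.
Solve for y: y = 1/(1 + Ce^(-120x)).


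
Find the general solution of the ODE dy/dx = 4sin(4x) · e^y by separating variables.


Separate: e^(-y) dy = 4sin(4x) dx.
Integrate: -e^(-y) = -cos(4x) + C₀.
Rearrange: e^(-y) = cos(4x) + C.


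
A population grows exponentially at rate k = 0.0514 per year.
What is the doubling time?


Exponential growth: P(t) = P₀ e^(0.0514t). Set P(t)/P₀ = 2: e^(0.0514t) = 2.
Solve: t = ln(2)/0.0514 ≈ 13.49 years.


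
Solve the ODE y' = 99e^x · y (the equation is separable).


Separate variables: dy/y = 99e^x dx.
Integrate: ln|y| = 99e^x + C₀.
Exponentiate: y = Ce^(99e^x).


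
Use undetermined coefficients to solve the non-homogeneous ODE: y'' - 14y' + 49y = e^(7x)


Characteristic polynomial (r - 7)² = 0; repeated root r = 7.
y_h = (C₁ + C₂x)e^(7x). Forcing matches the repeated root (resonance), so try y_p = Ax² e^(7x).
Substitute and solve for A: 2A = 1, so A = 1/2.
General solution: y = (C₁ + C₂x + (1/2)x²)e^(7x).


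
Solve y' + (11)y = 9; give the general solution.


P(x) = 11, Q(x) = 9; integrating factor μ = e^(11x).
(μ y)' = 9e^(11x) ⇒ μ y = (9/11)e^(11x) + C.
Divide by μ: y = 9/11 + Ce^(-11x).


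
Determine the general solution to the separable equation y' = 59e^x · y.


Separate variables: dy/y = 59e^x dx.
Integrate: ln|y| = 59e^x + C₀.
Exponentiate: y = Ce^(59e^x).


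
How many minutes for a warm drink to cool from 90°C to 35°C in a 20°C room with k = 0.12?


From T(t) = T_a + (T₀ - T_a)e^(-kt), set T(t) = 35:
(35 - 20) / (90 - 20) = e^(-0.12t), so t = -ln(0.214)/0.12 ≈ 12.8 minutes.


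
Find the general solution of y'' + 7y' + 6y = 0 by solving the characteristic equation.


Characteristic equation: r² + 7r + 6 = 0.
Factor: (r + 6)(r + 1) = 0 ⇒ r = -6, -1 (distinct real).
General solution: y = C₁e^(-6x) + C₂e^(-x).


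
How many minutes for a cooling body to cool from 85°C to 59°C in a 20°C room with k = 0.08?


From T(t) = T_a + (T₀ - T_a)e^(-kt), set T(t) = 59:
(59 - 20) / (85 - 20) = e^(-0.08t), so t = -ln(0.600)/0.08 ≈ 6.4 minutes.


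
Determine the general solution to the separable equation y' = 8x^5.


Integrate both sides with respect to x: y = ∫ 8x^5 dx = (4/3)x^6 + C.


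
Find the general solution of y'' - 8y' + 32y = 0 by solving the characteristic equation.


Characteristic equation: r² - 8r + 32 = 0.
Discriminant is negative; roots r = 4 ± 4i (complex conjugate pair).
General solution uses e^(α x)(C₁ cos(β x) + C₂ sin(β x)): y = e^(4x)(C₁cos(4x) + C₂sin(4x)).


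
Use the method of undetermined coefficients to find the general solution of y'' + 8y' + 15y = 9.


Characteristic roots of r² + 8r + 15 = 0 are -5, -3.
y_h = C₁e^(-5x) + C₂e^(-3x).
Constant forcing; try y_p = A. Then 15A = 9 ⇒ A = 3/5.
General solution: y = C₁e^(-5x) + C₂e^(-3x) + 3/5.


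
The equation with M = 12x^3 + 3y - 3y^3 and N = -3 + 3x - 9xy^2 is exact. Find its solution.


Check exactness: ∂M/∂y = 3 - 9y^2 and ∂N/∂x = 3 - 9y^2; equal, so the equation is exact.
Integrate M with respect to x (treating y as constant): ∫M dx = 3x^4 + 3xy - 3xy^3 + h(y).
Differentiate w.r.t. y and set equal to N: the x-dependent terms already match, leaving h'(y) = -3. Integrate: h(y) = -3y.
So F(x,y) = -3y + 3x^4 + 3xy - 3xy^3.
General solution: -3y + 3x^4 + 3xy - 3xy^3 = C.


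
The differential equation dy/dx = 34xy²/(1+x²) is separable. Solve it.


Separate: dy/y² = 34x/(1+x²) dx.
Integrate LHS: ∫ dy/y² = -1/y.
Integrate RHS via u = 1+x²: 17ln(1+x²) + C.
Result: -1/y = 17ln(1+x²) + C.


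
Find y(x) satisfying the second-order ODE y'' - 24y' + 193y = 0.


Characteristic equation: r² - 24r + 193 = 0.
Discriminant is negative; roots r = 12 ± 7i (complex conjugate pair).
General solution uses e^(α x)(C₁ cos(β x) + C₂ sin(β x)): y = e^(12x)(C₁cos(7x) + C₂sin(7x)).
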